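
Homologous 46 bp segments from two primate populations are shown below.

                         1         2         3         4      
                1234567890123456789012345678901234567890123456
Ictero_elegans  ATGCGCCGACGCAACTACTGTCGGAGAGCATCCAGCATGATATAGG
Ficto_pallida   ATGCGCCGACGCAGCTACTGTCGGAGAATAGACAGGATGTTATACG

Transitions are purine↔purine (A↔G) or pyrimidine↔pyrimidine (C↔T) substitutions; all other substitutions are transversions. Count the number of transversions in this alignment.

The sequences differ at positions 14 (A/G, transition), 28 (G/A, transition), 29 (C/T, transition), 31 (T/G, transversion), 32 (C/A, transversion), 36 (C/G, transversion), 40 (A/T, transversion), 45 (G/C, transversion).
Of the 8 differences, 3 transitions and 5 transversions, so the answer is 5.

5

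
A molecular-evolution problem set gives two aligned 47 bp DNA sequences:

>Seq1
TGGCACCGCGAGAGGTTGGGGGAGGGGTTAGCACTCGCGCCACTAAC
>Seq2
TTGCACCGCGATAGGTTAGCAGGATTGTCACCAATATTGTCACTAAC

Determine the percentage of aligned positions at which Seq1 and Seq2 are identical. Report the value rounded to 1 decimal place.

Mismatches occur at site 2 (G→T), site 12 (G→T), site 18 (G→A), site 20 (G→C), site 21 (G→A), site 23 (A→G), site 24 (G→A), site 25 (G→T), site 26 (G→T), site 29 (T→C), site 31 (G→C), site 34 (C→A), site 36 (C→A), site 37 (G→T), site 38 (C→T), site 40 (C→T).
31 of the 47 sites match, so the percent identity is 31/47 × 100 = 66.0%.

66.0%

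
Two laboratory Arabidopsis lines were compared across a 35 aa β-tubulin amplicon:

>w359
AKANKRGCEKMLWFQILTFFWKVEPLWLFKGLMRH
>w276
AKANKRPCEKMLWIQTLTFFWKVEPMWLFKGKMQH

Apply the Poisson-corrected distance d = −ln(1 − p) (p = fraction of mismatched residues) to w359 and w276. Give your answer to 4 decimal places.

0.1881

The sequences differ at positions 7 (G/P), 14 (F/I), 16 (I/T), 26 (L/M), 32 (L/K), 34 (R/Q).
p = 6/35 = 0.171429.
d = −ln(1 − 0.171429) = −ln(0.828571) = 0.1881.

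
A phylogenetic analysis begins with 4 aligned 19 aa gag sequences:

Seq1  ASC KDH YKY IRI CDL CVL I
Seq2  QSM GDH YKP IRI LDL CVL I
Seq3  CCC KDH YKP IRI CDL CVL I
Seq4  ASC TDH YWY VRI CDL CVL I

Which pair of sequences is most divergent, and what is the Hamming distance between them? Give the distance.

7

Pairwise Hamming distances:
  Seq1 vs Seq2: 5
  Seq1 vs Seq3: 3
  Seq1 vs Seq4: 3
  Seq2 vs Seq3: 5
  Seq2 vs Seq4: 7
  Seq3 vs Seq4: 6
The largest is 7, between Seq2 and Seq4.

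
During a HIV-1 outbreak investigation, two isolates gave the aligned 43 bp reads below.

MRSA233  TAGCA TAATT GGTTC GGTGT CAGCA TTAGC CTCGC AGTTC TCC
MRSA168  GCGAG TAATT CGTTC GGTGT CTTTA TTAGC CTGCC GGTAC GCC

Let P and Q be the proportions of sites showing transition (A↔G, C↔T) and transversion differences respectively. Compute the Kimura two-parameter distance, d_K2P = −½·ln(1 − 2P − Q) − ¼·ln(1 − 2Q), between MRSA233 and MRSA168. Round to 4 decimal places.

The sequences differ at positions 1 (T/G, transversion), 2 (A/C, transversion), 4 (C/A, transversion), 5 (A/G, transition), 11 (G/C, transversion), 22 (A/T, transversion), 23 (G/T, transversion), 24 (C/T, transition), 33 (C/G, transversion), 34 (G/C, transversion), 36 (A/G, transition), 39 (T/A, transversion), 41 (T/G, transversion).
Of the 13 differences, 3 transitions and 10 transversions over 43 sites: P = 3/43 = 0.069767, Q = 10/43 = 0.232558.
d = −0.5·ln(0.627908) − 0.25·ln(0.534884) = −0.5·(-0.465362) − 0.25·(-0.625705) = 0.3891.

0.3891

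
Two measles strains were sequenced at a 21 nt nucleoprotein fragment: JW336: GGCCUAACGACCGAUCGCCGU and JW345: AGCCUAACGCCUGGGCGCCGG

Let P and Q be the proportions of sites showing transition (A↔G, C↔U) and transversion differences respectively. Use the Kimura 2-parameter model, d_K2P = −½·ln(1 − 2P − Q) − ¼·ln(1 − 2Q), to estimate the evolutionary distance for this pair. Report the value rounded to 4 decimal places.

Mismatches occur at site 1 (G→A, transition), site 10 (A→C, transversion), site 12 (C→U, transition), site 14 (A→G, transition), site 15 (U→G, transversion), site 21 (U→G, transversion).
Of the 6 differences, 3 transitions and 3 transversions over 21 sites: P = 3/21 = 0.142857, Q = 3/21 = 0.142857.
d = −0.5·ln(0.571429) − 0.25·ln(0.714286) = −0.5·(-0.559615) − 0.25·(-0.336472) = 0.3639.

0.3639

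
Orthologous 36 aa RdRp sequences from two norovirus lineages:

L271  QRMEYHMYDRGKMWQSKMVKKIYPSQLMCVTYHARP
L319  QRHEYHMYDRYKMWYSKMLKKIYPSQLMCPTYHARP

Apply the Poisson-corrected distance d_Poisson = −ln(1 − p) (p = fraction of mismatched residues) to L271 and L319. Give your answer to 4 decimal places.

0.1495

Mismatches occur at site 3 (M↔H), site 11 (G↔Y), site 15 (Q↔Y), site 19 (V↔L), site 30 (V↔P).
p = 5/36 = 0.138889.
d = −ln(1 − 0.138889) = −ln(0.861111) = 0.1495.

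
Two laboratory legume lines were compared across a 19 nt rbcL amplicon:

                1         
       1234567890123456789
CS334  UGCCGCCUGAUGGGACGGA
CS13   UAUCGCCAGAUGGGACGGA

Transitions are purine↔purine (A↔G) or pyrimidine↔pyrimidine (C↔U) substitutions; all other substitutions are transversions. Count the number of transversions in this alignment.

1

Mismatches occur at site 2 (G↔A, transition), site 3 (C↔U, transition), site 8 (U↔A, transversion).
Of the 3 differences, 2 transitions and 1 transversion, so the answer is 1.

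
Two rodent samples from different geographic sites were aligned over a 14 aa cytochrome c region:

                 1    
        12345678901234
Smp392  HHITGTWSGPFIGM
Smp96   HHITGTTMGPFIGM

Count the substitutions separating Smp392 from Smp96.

2

Mismatches occur at site 7 (W↔T), site 8 (S↔M).
That gives 2 mismatches out of 14 aligned sites, so the Hamming distance is 2.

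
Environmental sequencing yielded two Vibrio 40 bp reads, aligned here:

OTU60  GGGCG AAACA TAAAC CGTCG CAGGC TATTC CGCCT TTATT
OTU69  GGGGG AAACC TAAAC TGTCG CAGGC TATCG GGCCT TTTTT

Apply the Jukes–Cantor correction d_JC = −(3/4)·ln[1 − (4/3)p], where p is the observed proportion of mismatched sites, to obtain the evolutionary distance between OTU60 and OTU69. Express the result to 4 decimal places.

0.1993

Differing sites — 4:C/G; 10:A/C; 16:C/T; 29:T/C; 30:C/G; 31:C/G; 38:A/T.
p = 7/40 = 0.175000.
d = −0.75 · ln(1 − (4/3)·0.175000) = −0.75 · ln(0.766667) = −0.75 · (-0.265703) = 0.1993.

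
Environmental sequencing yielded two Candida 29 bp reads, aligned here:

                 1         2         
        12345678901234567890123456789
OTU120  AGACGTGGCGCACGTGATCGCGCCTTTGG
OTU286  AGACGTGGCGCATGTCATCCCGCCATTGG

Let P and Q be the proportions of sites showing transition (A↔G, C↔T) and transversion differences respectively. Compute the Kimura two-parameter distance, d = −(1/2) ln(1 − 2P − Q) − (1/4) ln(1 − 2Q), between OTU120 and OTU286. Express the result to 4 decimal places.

Mismatches occur at site 13 (C/T, transition), site 16 (G/C, transversion), site 20 (G/C, transversion), site 25 (T/A, transversion).
Of the 4 differences, 1 transition and 3 transversions over 29 sites: P = 1/29 = 0.034483, Q = 3/29 = 0.103448.
d = −0.5·ln(0.827586) − 0.25·ln(0.793104) = −0.5·(-0.189242) − 0.25·(-0.231801) = 0.1526.

0.1526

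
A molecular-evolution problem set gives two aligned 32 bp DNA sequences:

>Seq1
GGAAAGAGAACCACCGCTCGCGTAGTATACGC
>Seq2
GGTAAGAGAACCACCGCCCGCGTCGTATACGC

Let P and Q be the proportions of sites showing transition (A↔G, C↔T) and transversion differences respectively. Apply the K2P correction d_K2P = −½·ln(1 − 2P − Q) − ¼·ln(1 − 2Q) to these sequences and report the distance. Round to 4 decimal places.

Differing sites — 3:A/T (Tv); 18:T/C (Ti); 24:A/C (Tv).
Of the 3 differences, 1 transition and 2 transversions over 32 sites: P = 1/32 = 0.031250, Q = 2/32 = 0.062500.
d = −0.5·ln(0.875000) − 0.25·ln(0.875000) = −0.5·(-0.133531) − 0.25·(-0.133531) = 0.1001.

0.1001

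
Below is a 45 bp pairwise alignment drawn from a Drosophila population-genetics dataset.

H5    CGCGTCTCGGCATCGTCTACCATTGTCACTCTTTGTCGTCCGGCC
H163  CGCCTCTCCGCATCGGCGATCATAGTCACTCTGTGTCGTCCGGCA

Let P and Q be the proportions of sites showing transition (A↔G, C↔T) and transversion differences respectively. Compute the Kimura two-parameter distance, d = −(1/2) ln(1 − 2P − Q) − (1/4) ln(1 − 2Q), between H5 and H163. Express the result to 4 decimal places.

0.2047

The sequences differ at positions 4 (G/C, transversion), 9 (G/C, transversion), 16 (T/G, transversion), 18 (T/G, transversion), 20 (C/T, transition), 24 (T/A, transversion), 33 (T/G, transversion), 45 (C/A, transversion).
Of the 8 differences, 1 transition and 7 transversions over 45 sites: P = 1/45 = 0.022222, Q = 7/45 = 0.155556.
d = −0.5·ln(0.800000) − 0.25·ln(0.688888) = −0.5·(-0.223144) − 0.25·(-0.372677) = 0.2047.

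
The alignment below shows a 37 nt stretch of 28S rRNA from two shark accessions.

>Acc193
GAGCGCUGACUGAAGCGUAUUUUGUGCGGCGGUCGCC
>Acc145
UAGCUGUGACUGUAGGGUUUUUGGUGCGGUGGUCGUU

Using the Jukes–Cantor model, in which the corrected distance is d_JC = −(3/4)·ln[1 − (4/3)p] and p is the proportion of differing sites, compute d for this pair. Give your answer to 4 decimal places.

Differing sites — 1:G/U; 5:G/U; 6:C/G; 13:A/U; 16:C/G; 19:A/U; 23:U/G; 30:C/U; 36:C/U; 37:C/U.
p = 10/37 = 0.270270.
d = −0.75 · ln(1 − (4/3)·0.270270) = −0.75 · ln(0.639640) = −0.75 · (-0.446850) = 0.3351.

0.3351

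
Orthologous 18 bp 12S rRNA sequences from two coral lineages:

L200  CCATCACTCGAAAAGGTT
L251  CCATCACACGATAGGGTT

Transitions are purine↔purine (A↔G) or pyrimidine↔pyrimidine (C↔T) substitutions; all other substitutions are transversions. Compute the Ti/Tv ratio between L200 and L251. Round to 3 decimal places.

Differing sites — 8:T/A (Tv); 12:A/T (Tv); 14:A/G (Ti).
Of the 3 differences, 1 transition and 2 transversions, so Ti/Tv = 1/2 = 0.500.

0.500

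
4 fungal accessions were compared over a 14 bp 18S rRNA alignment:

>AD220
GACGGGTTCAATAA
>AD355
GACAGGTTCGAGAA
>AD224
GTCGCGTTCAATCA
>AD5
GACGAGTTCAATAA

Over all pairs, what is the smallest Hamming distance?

1

Pairwise Hamming distances:
  AD220 vs AD355: 3
  AD220 vs AD224: 3
  AD220 vs AD5: 1
  AD355 vs AD224: 6
  AD355 vs AD5: 4
  AD224 vs AD5: 3
The smallest is 1, between AD220 and AD5.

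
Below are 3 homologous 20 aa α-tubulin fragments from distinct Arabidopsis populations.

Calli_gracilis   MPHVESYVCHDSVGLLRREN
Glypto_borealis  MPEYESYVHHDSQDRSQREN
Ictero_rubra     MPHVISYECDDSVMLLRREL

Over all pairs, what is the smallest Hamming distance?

5

Pairwise Hamming distances:
  Calli_gracilis vs Glypto_borealis: 8
  Calli_gracilis vs Ictero_rubra: 5
  Glypto_borealis vs Ictero_rubra: 12
The smallest is 5, between Calli_gracilis and Ictero_rubra.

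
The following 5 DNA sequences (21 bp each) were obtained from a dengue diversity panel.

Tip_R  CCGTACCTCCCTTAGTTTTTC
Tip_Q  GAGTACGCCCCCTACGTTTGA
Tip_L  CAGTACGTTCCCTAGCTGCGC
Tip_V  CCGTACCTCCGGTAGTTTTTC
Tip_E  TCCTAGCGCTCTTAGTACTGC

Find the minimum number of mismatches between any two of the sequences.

Pairwise Hamming distances:
  Tip_R vs Tip_Q: 9
  Tip_R vs Tip_L: 8
  Tip_R vs Tip_V: 2
  Tip_R vs Tip_E: 8
  Tip_Q vs Tip_L: 8
  Tip_Q vs Tip_V: 10
  Tip_Q vs Tip_E: 13
  Tip_L vs Tip_V: 9
  Tip_L vs Tip_E: 13
  Tip_V vs Tip_E: 10
The smallest is 2, between Tip_R and Tip_V.

2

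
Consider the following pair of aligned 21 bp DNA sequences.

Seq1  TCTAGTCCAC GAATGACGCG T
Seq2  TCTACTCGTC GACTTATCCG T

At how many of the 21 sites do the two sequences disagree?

7

Mismatches occur at site 5 (G→C), site 8 (C→G), site 9 (A→T), site 13 (A→C), site 15 (G→T), site 17 (C→T), site 18 (G→C).
That gives 7 mismatches out of 21 aligned sites, so the Hamming distance is 7.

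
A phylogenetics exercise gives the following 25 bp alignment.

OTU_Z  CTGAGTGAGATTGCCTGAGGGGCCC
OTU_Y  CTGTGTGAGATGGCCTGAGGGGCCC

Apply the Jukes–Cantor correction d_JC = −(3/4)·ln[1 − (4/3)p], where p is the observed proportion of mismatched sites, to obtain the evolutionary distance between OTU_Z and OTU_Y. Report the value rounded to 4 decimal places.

Mismatches occur at site 4 (A↔T), site 12 (T↔G).
p = 2/25 = 0.080000.
d = −0.75 · ln(1 − (4/3)·0.080000) = −0.75 · ln(0.893333) = −0.75 · (-0.112796) = 0.0846.

0.0846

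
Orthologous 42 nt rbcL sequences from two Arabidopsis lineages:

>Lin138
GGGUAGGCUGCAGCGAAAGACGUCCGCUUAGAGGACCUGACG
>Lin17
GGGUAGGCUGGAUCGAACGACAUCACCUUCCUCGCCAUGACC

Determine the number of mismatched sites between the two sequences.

The sequences differ at positions 11 (C/G), 13 (G/U), 18 (A/C), 22 (G/A), 25 (C/A), 26 (G/C), 30 (A/C), 31 (G/C), 32 (A/U), 33 (G/C), 35 (A/C), 37 (C/A), 42 (G/C).
That gives 13 mismatches out of 42 aligned sites, so the Hamming distance is 13.

13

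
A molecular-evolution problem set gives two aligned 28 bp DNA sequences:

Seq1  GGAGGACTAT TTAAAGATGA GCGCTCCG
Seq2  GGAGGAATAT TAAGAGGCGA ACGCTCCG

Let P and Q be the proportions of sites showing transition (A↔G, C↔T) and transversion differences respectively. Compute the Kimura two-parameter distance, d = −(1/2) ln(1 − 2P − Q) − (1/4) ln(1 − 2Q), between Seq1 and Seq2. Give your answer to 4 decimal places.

0.2595

Differing sites — 7:C/A (Tv); 12:T/A (Tv); 14:A/G (Ti); 17:A/G (Ti); 18:T/C (Ti); 21:G/A (Ti).
Of the 6 differences, 4 transitions and 2 transversions over 28 sites: P = 4/28 = 0.142857, Q = 2/28 = 0.071429.
d = −0.5·ln(0.642857) − 0.25·ln(0.857142) = −0.5·(-0.441833) − 0.25·(-0.154152) = 0.2595.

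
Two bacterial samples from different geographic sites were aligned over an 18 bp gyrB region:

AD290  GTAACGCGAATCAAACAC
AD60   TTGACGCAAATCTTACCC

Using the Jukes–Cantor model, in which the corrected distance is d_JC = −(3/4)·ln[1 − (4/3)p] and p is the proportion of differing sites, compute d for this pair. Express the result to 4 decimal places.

0.4408

The sequences differ at positions 1 (G/T), 3 (A/G), 8 (G/A), 13 (A/T), 14 (A/T), 17 (A/C).
p = 6/18 = 0.333333.
d = −0.75 · ln(1 − (4/3)·0.333333) = −0.75 · ln(0.555556) = −0.75 · (-0.587786) = 0.4408.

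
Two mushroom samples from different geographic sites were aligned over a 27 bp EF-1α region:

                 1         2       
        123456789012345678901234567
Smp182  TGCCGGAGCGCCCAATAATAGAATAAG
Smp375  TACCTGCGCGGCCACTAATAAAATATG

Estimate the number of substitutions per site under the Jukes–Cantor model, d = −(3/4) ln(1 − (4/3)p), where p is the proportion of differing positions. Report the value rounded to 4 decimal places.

0.3181

Mismatches occur at site 2 (G/A), site 5 (G/T), site 7 (A/C), site 11 (C/G), site 15 (A/C), site 21 (G/A), site 26 (A/T).
p = 7/27 = 0.259259.
d = −0.75 · ln(1 − (4/3)·0.259259) = −0.75 · ln(0.654321) = −0.75 · (-0.424157) = 0.3181.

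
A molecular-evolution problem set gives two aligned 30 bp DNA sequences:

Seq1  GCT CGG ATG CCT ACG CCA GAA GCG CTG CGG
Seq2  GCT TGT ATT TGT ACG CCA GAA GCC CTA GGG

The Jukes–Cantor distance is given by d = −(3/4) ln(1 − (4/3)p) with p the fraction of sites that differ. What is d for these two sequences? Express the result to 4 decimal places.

0.3295

Differing sites — 4:C/T; 6:G/T; 9:G/T; 10:C/T; 11:C/G; 24:G/C; 27:G/A; 28:C/G.
p = 8/30 = 0.266667.
d = −0.75 · ln(1 − (4/3)·0.266667) = −0.75 · ln(0.644444) = −0.75 · (-0.439367) = 0.3295.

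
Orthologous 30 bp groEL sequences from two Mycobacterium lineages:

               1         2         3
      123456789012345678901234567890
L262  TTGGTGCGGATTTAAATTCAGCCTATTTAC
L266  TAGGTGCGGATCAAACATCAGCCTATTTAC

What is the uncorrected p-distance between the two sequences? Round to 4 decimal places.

Differing sites — 2:T/A; 12:T/C; 13:T/A; 16:A/C; 17:T/A.
There are 5 differences over 30 sites, so p = 5/30 = 0.1667.

0.1667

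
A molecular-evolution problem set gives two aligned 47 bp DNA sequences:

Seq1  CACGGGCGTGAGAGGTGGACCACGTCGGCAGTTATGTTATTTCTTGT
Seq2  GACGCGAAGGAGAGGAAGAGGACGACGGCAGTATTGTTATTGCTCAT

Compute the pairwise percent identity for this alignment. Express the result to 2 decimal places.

The sequences differ at positions 1 (C/G), 5 (G/C), 7 (C/A), 8 (G/A), 9 (T/G), 16 (T/A), 17 (G/A), 20 (C/G), 21 (C/G), 25 (T/A), 33 (T/A), 34 (A/T), 42 (T/G), 45 (T/C), 46 (G/A).
32 of the 47 sites match, so the percent identity is 32/47 × 100 = 68.09%.

68.09%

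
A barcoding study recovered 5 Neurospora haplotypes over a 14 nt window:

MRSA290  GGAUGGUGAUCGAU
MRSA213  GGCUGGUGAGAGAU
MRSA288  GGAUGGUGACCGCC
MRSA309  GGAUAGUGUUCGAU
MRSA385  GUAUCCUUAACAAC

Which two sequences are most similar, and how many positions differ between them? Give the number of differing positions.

2

Pairwise Hamming distances:
  MRSA290 vs MRSA213: 3
  MRSA290 vs MRSA288: 3
  MRSA290 vs MRSA309: 2
  MRSA290 vs MRSA385: 7
  MRSA213 vs MRSA288: 5
  MRSA213 vs MRSA309: 5
  MRSA213 vs MRSA385: 9
  MRSA288 vs MRSA309: 5
  MRSA288 vs MRSA385: 7
  MRSA309 vs MRSA385: 8
The smallest is 2, between MRSA290 and MRSA309.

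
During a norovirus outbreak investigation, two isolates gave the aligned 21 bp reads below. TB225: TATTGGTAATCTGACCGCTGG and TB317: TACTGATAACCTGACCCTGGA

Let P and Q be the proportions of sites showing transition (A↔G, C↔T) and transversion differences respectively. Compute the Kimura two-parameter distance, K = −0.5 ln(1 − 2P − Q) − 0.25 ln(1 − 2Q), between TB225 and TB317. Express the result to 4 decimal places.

Mismatches occur at site 3 (T→C, transition), site 6 (G→A, transition), site 10 (T→C, transition), site 17 (G→C, transversion), site 18 (C→T, transition), site 19 (T→G, transversion), site 21 (G→A, transition).
Of the 7 differences, 5 transitions and 2 transversions over 21 sites: P = 5/21 = 0.238095, Q = 2/21 = 0.095238.
d = −0.5·ln(0.428572) − 0.25·ln(0.809524) = −0.5·(-0.847297) − 0.25·(-0.211309) = 0.4765.

0.4765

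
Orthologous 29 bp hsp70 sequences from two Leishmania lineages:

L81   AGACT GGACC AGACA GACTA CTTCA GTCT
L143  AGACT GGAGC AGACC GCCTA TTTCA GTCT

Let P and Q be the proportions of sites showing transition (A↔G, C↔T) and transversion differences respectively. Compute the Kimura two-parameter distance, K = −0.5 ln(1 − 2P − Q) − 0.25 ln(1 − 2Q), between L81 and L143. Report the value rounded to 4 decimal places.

The sequences differ at positions 9 (C/G, transversion), 15 (A/C, transversion), 17 (A/C, transversion), 21 (C/T, transition).
Of the 4 differences, 1 transition and 3 transversions over 29 sites: P = 1/29 = 0.034483, Q = 3/29 = 0.103448.
d = −0.5·ln(0.827586) − 0.25·ln(0.793104) = −0.5·(-0.189242) − 0.25·(-0.231801) = 0.1526.

0.1526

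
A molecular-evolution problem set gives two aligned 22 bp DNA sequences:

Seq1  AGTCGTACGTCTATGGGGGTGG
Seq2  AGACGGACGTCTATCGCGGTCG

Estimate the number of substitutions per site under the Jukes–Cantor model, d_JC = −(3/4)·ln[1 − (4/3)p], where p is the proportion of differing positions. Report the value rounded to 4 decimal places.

Mismatches occur at site 3 (T↔A), site 6 (T↔G), site 15 (G↔C), site 17 (G↔C), site 21 (G↔C).
p = 5/22 = 0.227273.
d = −0.75 · ln(1 − (4/3)·0.227273) = −0.75 · ln(0.696969) = −0.75 · (-0.361014) = 0.2708.

0.2708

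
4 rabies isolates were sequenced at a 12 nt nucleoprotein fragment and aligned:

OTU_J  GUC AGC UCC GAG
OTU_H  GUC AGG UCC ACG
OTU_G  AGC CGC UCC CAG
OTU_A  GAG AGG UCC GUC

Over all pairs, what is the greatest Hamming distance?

Pairwise Hamming distances:
  OTU_J vs OTU_H: 3
  OTU_J vs OTU_G: 4
  OTU_J vs OTU_A: 5
  OTU_H vs OTU_G: 6
  OTU_H vs OTU_A: 5
  OTU_G vs OTU_A: 8
The largest is 8, between OTU_G and OTU_A.

8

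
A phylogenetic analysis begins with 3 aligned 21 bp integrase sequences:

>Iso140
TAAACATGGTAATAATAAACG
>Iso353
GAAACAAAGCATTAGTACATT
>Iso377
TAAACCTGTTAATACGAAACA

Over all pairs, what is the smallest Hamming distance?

Pairwise Hamming distances:
  Iso140 vs Iso353: 9
  Iso140 vs Iso377: 5
  Iso353 vs Iso377: 12
The smallest is 5, between Iso140 and Iso377.

5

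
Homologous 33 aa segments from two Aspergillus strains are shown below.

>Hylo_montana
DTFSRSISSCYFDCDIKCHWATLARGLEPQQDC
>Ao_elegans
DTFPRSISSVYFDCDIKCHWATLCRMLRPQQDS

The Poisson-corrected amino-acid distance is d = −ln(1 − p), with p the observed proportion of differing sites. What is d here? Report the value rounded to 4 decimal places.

Differing sites — 4:S/P; 10:C/V; 24:A/C; 26:G/M; 28:E/R; 33:C/S.
p = 6/33 = 0.181818.
d = −ln(1 − 0.181818) = −ln(0.818182) = 0.2007.

0.2007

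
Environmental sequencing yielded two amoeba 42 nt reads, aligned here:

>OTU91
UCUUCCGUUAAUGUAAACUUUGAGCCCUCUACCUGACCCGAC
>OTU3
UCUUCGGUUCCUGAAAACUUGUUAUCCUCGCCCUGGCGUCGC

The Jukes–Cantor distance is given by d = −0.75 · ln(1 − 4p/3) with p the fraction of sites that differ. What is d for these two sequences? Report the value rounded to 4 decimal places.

0.5319

Mismatches occur at site 6 (C/G), site 10 (A/C), site 11 (A/C), site 14 (U/A), site 21 (U/G), site 22 (G/U), site 23 (A/U), site 24 (G/A), site 25 (C/U), site 30 (U/G), site 31 (A/C), site 36 (A/G), site 38 (C/G), site 39 (C/U), site 40 (G/C), site 41 (A/G).
p = 16/42 = 0.380952.
d = −0.75 · ln(1 − (4/3)·0.380952) = −0.75 · ln(0.492064) = −0.75 · (-0.709146) = 0.5319.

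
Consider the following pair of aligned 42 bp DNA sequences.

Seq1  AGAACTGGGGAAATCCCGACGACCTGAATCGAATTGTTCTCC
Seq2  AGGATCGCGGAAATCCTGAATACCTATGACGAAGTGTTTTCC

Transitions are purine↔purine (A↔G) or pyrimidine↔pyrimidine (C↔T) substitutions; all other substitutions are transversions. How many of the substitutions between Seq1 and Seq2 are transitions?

Mismatches occur at site 3 (A→G, transition), site 5 (C→T, transition), site 6 (T→C, transition), site 8 (G→C, transversion), site 17 (C→T, transition), site 20 (C→A, transversion), site 21 (G→T, transversion), site 26 (G→A, transition), site 27 (A→T, transversion), site 28 (A→G, transition), site 29 (T→A, transversion), site 34 (T→G, transversion), site 39 (C→T, transition).
Of the 13 differences, 7 transitions and 6 transversions, so the answer is 7.

7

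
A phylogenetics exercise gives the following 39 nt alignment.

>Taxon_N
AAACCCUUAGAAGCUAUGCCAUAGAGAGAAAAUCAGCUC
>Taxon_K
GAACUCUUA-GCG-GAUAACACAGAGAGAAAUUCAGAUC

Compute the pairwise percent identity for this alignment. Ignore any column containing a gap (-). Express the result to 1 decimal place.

73.0%

Excluding the 2 gap columns leaves 37 comparable sites.
Differing sites — 1:A/G; 5:C/U; 11:A/G; 12:A/C; 15:U/G; 18:G/A; 19:C/A; 22:U/C; 32:A/U; 37:C/A.
27 of the 37 comparable sites match, so the percent identity is 27/37 × 100 = 73.0%.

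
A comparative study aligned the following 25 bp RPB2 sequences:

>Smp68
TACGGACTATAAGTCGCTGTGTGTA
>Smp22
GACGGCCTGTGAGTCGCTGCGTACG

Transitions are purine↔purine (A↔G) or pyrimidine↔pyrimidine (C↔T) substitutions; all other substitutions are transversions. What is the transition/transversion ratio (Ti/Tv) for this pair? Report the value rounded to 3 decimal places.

Differing sites — 1:T/G (Tv); 6:A/C (Tv); 9:A/G (Ti); 11:A/G (Ti); 20:T/C (Ti); 23:G/A (Ti); 24:T/C (Ti); 25:A/G (Ti).
Of the 8 differences, 6 transitions and 2 transversions, so Ti/Tv = 6/2 = 3.000.

3.000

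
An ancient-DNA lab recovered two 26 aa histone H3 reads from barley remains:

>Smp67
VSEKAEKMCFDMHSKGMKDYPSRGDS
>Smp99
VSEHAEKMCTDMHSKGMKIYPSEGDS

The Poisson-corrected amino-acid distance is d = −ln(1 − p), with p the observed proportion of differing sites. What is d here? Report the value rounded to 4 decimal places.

The sequences differ at positions 4 (K/H), 10 (F/T), 19 (D/I), 23 (R/E).
p = 4/26 = 0.153846.
d = −ln(1 − 0.153846) = −ln(0.846154) = 0.1671.

0.1671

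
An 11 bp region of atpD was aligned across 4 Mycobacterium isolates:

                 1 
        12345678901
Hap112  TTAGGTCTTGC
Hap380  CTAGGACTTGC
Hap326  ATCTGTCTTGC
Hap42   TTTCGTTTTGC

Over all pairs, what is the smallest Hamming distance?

Pairwise Hamming distances:
  Hap112 vs Hap380: 2
  Hap112 vs Hap326: 3
  Hap112 vs Hap42: 3
  Hap380 vs Hap326: 4
  Hap380 vs Hap42: 5
  Hap326 vs Hap42: 4
The smallest is 2, between Hap112 and Hap380.

2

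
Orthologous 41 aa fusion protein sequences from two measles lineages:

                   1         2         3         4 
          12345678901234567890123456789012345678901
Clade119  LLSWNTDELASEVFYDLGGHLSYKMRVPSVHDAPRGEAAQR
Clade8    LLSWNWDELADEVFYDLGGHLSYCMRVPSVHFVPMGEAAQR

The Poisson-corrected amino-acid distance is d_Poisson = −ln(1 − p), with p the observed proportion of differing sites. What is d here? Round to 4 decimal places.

Mismatches occur at site 6 (T→W), site 11 (S→D), site 24 (K→C), site 32 (D→F), site 33 (A→V), site 35 (R→M).
p = 6/41 = 0.146341.
d = −ln(1 − 0.146341) = −ln(0.853659) = 0.1582.

0.1582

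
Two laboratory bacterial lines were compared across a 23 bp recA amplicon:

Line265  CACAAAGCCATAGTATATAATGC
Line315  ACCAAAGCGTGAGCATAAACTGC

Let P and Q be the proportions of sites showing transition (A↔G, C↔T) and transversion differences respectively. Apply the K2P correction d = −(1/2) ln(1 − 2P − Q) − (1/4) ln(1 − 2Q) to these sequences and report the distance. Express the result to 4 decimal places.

The sequences differ at positions 1 (C/A, transversion), 2 (A/C, transversion), 9 (C/G, transversion), 10 (A/T, transversion), 11 (T/G, transversion), 14 (T/C, transition), 18 (T/A, transversion), 20 (A/C, transversion).
Of the 8 differences, 1 transition and 7 transversions over 23 sites: P = 1/23 = 0.043478, Q = 7/23 = 0.304348.
d = −0.5·ln(0.608696) − 0.25·ln(0.391304) = −0.5·(-0.496436) − 0.25·(-0.938271) = 0.4828.

0.4828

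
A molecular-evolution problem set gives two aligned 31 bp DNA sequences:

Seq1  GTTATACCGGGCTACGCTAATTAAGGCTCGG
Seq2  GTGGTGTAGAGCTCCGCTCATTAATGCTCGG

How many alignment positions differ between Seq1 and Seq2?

9

Differing sites — 3:T/G; 4:A/G; 6:A/G; 7:C/T; 8:C/A; 10:G/A; 14:A/C; 19:A/C; 25:G/T.
That gives 9 mismatches out of 31 aligned sites, so the Hamming distance is 9.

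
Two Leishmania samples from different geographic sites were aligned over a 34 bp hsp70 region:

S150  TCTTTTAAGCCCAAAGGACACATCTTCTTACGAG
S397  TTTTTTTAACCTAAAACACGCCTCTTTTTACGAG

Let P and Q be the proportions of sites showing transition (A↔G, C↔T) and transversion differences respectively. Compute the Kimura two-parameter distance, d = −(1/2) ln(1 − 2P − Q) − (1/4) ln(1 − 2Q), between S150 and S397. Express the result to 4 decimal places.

0.3395

The sequences differ at positions 2 (C/T, transition), 7 (A/T, transversion), 9 (G/A, transition), 12 (C/T, transition), 16 (G/A, transition), 17 (G/C, transversion), 20 (A/G, transition), 22 (A/C, transversion), 27 (C/T, transition).
Of the 9 differences, 6 transitions and 3 transversions over 34 sites: P = 6/34 = 0.176471, Q = 3/34 = 0.088235.
d = −0.5·ln(0.558823) − 0.25·ln(0.823530) = −0.5·(-0.581922) − 0.25·(-0.194155) = 0.3395.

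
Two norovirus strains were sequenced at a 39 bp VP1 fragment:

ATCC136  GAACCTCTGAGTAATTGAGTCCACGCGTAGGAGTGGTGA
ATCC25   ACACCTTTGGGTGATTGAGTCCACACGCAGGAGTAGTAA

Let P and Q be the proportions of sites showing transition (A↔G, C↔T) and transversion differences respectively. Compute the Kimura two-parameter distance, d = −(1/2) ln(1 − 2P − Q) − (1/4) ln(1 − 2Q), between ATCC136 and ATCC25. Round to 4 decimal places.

0.2994

Mismatches occur at site 1 (G→A, transition), site 2 (A→C, transversion), site 7 (C→T, transition), site 10 (A→G, transition), site 13 (A→G, transition), site 25 (G→A, transition), site 28 (T→C, transition), site 35 (G→A, transition), site 38 (G→A, transition).
Of the 9 differences, 8 transitions and 1 transversion over 39 sites: P = 8/39 = 0.205128, Q = 1/39 = 0.025641.
d = −0.5·ln(0.564103) − 0.25·ln(0.948718) = −0.5·(-0.572518) − 0.25·(-0.052644) = 0.2994.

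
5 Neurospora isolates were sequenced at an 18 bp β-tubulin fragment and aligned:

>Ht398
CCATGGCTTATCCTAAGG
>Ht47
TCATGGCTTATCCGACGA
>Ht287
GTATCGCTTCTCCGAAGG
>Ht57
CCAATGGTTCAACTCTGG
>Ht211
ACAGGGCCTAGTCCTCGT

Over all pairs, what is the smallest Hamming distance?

4

Pairwise Hamming distances:
  Ht398 vs Ht47: 4
  Ht398 vs Ht287: 5
  Ht398 vs Ht57: 8
  Ht398 vs Ht211: 9
  Ht47 vs Ht287: 6
  Ht47 vs Ht57: 11
  Ht47 vs Ht211: 8
  Ht287 vs Ht57: 10
  Ht287 vs Ht211: 12
  Ht57 vs Ht211: 12
The smallest is 4, between Ht398 and Ht47.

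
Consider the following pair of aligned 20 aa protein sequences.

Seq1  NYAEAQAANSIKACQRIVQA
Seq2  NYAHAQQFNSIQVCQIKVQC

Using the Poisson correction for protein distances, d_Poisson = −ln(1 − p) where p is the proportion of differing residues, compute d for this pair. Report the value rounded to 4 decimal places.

0.5108

Mismatches occur at site 4 (E→H), site 7 (A→Q), site 8 (A→F), site 12 (K→Q), site 13 (A→V), site 16 (R→I), site 17 (I→K), site 20 (A→C).
p = 8/20 = 0.400000.
d = −ln(1 − 0.400000) = −ln(0.600000) = 0.5108.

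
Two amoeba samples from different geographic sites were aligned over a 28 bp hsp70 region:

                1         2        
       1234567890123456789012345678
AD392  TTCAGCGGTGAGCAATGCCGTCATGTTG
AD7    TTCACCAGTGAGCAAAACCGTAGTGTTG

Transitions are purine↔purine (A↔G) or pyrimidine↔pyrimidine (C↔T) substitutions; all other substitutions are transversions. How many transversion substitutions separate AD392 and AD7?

Differing sites — 5:G/C (Tv); 7:G/A (Ti); 16:T/A (Tv); 17:G/A (Ti); 22:C/A (Tv); 23:A/G (Ti).
Of the 6 differences, 3 transitions and 3 transversions, so the answer is 3.

3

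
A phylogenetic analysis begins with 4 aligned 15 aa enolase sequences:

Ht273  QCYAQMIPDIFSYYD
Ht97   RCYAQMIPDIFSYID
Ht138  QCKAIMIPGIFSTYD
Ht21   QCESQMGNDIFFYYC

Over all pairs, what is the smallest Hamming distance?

2

Pairwise Hamming distances:
  Ht273 vs Ht97: 2
  Ht273 vs Ht138: 4
  Ht273 vs Ht21: 6
  Ht97 vs Ht138: 6
  Ht97 vs Ht21: 8
  Ht138 vs Ht21: 9
The smallest is 2, between Ht273 and Ht97.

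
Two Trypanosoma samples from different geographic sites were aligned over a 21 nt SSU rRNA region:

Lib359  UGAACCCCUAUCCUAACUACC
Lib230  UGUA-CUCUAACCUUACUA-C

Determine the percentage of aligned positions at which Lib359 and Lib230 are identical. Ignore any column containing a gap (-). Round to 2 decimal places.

Excluding the 2 gap columns leaves 19 comparable sites.
Mismatches occur at site 3 (A↔U), site 7 (C↔U), site 11 (U↔A), site 15 (A↔U).
15 of the 19 comparable sites match, so the percent identity is 15/19 × 100 = 78.95%.

78.95%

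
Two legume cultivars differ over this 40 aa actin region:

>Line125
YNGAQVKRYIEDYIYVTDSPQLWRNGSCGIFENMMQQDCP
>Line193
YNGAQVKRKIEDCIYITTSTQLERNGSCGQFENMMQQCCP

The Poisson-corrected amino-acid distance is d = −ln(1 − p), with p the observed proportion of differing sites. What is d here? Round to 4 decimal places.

The sequences differ at positions 9 (Y/K), 13 (Y/C), 16 (V/I), 18 (D/T), 20 (P/T), 23 (W/E), 30 (I/Q), 38 (D/C).
p = 8/40 = 0.200000.
d = −ln(1 − 0.200000) = −ln(0.800000) = 0.2231.

0.2231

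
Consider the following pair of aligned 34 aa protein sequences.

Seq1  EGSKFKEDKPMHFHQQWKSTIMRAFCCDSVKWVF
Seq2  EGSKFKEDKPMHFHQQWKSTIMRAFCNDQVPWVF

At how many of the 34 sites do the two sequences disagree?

3

The sequences differ at positions 27 (C/N), 29 (S/Q), 31 (K/P).
That gives 3 mismatches out of 34 aligned sites, so the Hamming distance is 3.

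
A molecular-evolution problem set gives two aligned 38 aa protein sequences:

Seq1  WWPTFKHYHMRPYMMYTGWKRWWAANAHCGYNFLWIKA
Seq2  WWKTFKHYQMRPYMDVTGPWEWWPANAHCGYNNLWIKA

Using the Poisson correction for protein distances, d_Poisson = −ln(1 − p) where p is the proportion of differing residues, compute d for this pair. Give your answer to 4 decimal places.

0.2703

The sequences differ at positions 3 (P/K), 9 (H/Q), 15 (M/D), 16 (Y/V), 19 (W/P), 20 (K/W), 21 (R/E), 24 (A/P), 33 (F/N).
p = 9/38 = 0.236842.
d = −ln(1 − 0.236842) = −ln(0.763158) = 0.2703.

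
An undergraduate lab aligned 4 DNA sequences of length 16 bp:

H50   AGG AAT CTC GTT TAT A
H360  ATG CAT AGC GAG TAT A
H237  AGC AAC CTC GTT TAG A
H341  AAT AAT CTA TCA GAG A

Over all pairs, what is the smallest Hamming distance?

3

Pairwise Hamming distances:
  H50 vs H360: 6
  H50 vs H237: 3
  H50 vs H341: 8
  H360 vs H237: 9
  H360 vs H341: 11
  H237 vs H341: 8
The smallest is 3, between H50 and H237.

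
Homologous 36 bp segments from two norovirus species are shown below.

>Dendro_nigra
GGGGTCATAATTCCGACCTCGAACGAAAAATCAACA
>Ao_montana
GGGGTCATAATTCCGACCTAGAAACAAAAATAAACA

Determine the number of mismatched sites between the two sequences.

4

The sequences differ at positions 20 (C/A), 24 (C/A), 25 (G/C), 32 (C/A).
That gives 4 mismatches out of 36 aligned sites, so the Hamming distance is 4.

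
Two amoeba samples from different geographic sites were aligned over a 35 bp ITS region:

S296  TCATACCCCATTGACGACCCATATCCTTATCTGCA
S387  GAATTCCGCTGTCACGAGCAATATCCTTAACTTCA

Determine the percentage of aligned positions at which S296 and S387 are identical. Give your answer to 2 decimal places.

Differing sites — 1:T/G; 2:C/A; 5:A/T; 8:C/G; 10:A/T; 11:T/G; 13:G/C; 18:C/G; 20:C/A; 30:T/A; 33:G/T.
24 of the 35 sites match, so the percent identity is 24/35 × 100 = 68.57%.

68.57%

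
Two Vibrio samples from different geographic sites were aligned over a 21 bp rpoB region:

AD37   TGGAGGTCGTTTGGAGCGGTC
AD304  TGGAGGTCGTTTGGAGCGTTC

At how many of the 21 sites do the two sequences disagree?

A single mismatch occurs at site 19 (G↔T).
That gives 1 mismatch out of 21 aligned sites, so the Hamming distance is 1.

1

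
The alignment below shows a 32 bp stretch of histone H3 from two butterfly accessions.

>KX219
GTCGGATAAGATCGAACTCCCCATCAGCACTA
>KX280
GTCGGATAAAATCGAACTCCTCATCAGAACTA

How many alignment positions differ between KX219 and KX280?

3

Differing sites — 10:G/A; 21:C/T; 28:C/A.
That gives 3 mismatches out of 32 aligned sites, so the Hamming distance is 3.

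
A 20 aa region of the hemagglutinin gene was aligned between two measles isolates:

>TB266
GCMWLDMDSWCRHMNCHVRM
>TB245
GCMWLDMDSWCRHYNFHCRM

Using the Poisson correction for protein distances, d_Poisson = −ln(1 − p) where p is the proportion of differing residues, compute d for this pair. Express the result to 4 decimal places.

The sequences differ at positions 14 (M/Y), 16 (C/F), 18 (V/C).
p = 3/20 = 0.150000.
d = −ln(1 − 0.150000) = −ln(0.850000) = 0.1625.

0.1625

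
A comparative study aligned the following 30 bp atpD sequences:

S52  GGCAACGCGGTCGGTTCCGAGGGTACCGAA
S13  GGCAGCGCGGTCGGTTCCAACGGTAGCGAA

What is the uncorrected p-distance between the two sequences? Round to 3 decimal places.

0.133

Mismatches occur at site 5 (A→G), site 19 (G→A), site 21 (G→C), site 26 (C→G).
There are 4 differences over 30 sites, so p = 4/30 = 0.133.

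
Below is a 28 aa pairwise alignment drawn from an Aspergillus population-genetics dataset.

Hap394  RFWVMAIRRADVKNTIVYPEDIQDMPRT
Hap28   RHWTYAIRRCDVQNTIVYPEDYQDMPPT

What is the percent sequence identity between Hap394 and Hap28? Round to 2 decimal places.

The sequences differ at positions 2 (F/H), 4 (V/T), 5 (M/Y), 10 (A/C), 13 (K/Q), 22 (I/Y), 27 (R/P).
21 of the 28 sites match, so the percent identity is 21/28 × 100 = 75.00%.

75.00%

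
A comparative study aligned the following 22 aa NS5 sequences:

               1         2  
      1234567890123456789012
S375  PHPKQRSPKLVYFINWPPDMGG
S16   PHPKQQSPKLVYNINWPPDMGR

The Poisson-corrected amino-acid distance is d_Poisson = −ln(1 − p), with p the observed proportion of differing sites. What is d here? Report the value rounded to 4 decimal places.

0.1466

Differing sites — 6:R/Q; 13:F/N; 22:G/R.
p = 3/22 = 0.136364.
d = −ln(1 − 0.136364) = −ln(0.863636) = 0.1466.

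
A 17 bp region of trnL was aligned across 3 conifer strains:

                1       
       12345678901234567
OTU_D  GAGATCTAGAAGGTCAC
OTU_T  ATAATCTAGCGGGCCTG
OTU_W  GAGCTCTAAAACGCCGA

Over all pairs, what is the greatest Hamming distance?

10

Pairwise Hamming distances:
  OTU_D vs OTU_T: 8
  OTU_D vs OTU_W: 6
  OTU_T vs OTU_W: 10
The largest is 10, between OTU_T and OTU_W.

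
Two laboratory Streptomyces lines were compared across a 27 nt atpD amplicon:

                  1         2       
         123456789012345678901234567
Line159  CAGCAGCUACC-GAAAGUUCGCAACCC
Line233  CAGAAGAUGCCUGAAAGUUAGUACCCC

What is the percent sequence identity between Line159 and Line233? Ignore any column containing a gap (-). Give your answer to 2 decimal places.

76.92%

Excluding the 1 gap column leaves 26 comparable sites.
The sequences differ at positions 4 (C/A), 7 (C/A), 9 (A/G), 20 (C/A), 22 (C/U), 24 (A/C).
20 of the 26 comparable sites match, so the percent identity is 20/26 × 100 = 76.92%.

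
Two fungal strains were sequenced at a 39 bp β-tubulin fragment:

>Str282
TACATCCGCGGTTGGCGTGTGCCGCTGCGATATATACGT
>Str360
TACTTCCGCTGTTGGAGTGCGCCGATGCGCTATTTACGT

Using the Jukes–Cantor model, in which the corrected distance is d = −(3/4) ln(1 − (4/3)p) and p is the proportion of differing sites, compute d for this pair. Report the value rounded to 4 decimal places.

Mismatches occur at site 4 (A/T), site 10 (G/T), site 16 (C/A), site 20 (T/C), site 25 (C/A), site 30 (A/C), site 34 (A/T).
p = 7/39 = 0.179487.
d = −0.75 · ln(1 − (4/3)·0.179487) = −0.75 · ln(0.760684) = −0.75 · (-0.273537) = 0.2052.

0.2052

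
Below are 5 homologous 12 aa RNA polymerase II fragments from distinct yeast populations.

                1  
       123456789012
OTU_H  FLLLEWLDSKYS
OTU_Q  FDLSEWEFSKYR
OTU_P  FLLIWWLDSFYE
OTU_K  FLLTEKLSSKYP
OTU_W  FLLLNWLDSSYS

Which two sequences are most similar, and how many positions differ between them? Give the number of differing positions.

Pairwise Hamming distances:
  OTU_H vs OTU_Q: 5
  OTU_H vs OTU_P: 4
  OTU_H vs OTU_K: 4
  OTU_H vs OTU_W: 2
  OTU_Q vs OTU_P: 7
  OTU_Q vs OTU_K: 6
  OTU_Q vs OTU_W: 7
  OTU_P vs OTU_K: 6
  OTU_P vs OTU_W: 4
  OTU_K vs OTU_W: 6
The smallest is 2, between OTU_H and OTU_W.

2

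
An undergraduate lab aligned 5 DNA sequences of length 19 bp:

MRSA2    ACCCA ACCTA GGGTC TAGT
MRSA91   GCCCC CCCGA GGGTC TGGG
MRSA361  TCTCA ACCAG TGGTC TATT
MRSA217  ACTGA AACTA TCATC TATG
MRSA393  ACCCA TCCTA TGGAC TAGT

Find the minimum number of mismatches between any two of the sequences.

Pairwise Hamming distances:
  MRSA2 vs MRSA91: 6
  MRSA2 vs MRSA361: 6
  MRSA2 vs MRSA217: 8
  MRSA2 vs MRSA393: 3
  MRSA91 vs MRSA361: 10
  MRSA91 vs MRSA217: 12
  MRSA91 vs MRSA393: 8
  MRSA361 vs MRSA217: 8
  MRSA361 vs MRSA393: 7
  MRSA217 vs MRSA393: 9
The smallest is 3, between MRSA2 and MRSA393.

3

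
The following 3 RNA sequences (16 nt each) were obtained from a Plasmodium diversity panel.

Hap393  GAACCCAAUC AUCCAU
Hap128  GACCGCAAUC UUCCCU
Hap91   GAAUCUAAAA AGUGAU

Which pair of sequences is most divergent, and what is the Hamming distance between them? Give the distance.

11

Pairwise Hamming distances:
  Hap393 vs Hap128: 4
  Hap393 vs Hap91: 7
  Hap128 vs Hap91: 11
The largest is 11, between Hap128 and Hap91.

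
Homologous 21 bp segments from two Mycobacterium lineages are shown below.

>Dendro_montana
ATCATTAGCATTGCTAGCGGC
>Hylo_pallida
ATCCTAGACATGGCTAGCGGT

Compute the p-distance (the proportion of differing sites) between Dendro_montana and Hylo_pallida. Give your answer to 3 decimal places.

0.286

Mismatches occur at site 4 (A→C), site 6 (T→A), site 7 (A→G), site 8 (G→A), site 12 (T→G), site 21 (C→T).
There are 6 differences over 21 sites, so p = 6/21 = 0.286.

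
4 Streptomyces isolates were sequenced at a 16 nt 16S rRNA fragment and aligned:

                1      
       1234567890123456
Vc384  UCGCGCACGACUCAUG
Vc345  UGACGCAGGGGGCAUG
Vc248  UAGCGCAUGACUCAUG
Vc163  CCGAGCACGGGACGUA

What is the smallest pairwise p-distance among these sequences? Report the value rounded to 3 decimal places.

0.125

Pairwise Hamming distances:
  Vc384 vs Vc345: 6
  Vc384 vs Vc248: 2
  Vc384 vs Vc163: 7
  Vc345 vs Vc248: 6
  Vc345 vs Vc163: 8
  Vc248 vs Vc163: 9
The smallest is 2 mismatches, between Vc384 and Vc248; p = 2/16 = 0.125.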